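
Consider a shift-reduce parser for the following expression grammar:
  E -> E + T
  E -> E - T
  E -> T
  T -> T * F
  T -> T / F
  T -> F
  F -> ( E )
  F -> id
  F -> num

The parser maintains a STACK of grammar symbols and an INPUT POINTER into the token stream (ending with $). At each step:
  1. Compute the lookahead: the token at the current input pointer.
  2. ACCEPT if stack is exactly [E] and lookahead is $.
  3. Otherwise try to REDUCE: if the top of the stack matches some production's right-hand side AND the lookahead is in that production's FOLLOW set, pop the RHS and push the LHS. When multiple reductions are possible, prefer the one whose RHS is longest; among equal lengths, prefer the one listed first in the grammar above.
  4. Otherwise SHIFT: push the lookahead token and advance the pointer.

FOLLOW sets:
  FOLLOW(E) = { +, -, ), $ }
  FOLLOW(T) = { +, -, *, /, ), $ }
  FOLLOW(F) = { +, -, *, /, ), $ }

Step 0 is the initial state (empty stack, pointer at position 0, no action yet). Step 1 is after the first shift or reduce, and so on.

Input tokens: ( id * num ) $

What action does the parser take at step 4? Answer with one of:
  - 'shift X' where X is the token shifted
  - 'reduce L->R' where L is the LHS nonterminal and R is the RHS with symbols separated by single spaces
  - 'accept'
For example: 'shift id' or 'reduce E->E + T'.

Step 1: shift (. Stack=[(] ptr=1 lookahead=id remaining=[id * num ) $]
Step 2: shift id. Stack=[( id] ptr=2 lookahead=* remaining=[* num ) $]
Step 3: reduce F->id. Stack=[( F] ptr=2 lookahead=* remaining=[* num ) $]
Step 4: reduce T->F. Stack=[( T] ptr=2 lookahead=* remaining=[* num ) $]

Answer: reduce T->F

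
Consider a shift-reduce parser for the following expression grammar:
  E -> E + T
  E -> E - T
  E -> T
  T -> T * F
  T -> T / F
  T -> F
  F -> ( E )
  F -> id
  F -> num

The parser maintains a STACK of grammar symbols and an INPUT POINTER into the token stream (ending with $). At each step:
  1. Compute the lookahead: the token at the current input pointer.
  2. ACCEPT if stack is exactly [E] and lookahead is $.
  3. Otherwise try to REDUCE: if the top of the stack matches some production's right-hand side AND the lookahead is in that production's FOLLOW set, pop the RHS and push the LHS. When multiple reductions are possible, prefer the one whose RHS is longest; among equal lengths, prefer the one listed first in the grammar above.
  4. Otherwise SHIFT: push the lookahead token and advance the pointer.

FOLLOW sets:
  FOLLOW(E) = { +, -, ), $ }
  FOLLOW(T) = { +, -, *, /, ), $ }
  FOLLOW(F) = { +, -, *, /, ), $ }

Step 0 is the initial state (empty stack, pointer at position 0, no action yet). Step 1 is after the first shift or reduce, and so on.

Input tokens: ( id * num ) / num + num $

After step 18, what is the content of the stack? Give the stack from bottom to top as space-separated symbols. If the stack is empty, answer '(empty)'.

Step 1: shift (. Stack=[(] ptr=1 lookahead=id remaining=[id * num ) / num + num $]
Step 2: shift id. Stack=[( id] ptr=2 lookahead=* remaining=[* num ) / num + num $]
Step 3: reduce F->id. Stack=[( F] ptr=2 lookahead=* remaining=[* num ) / num + num $]
Step 4: reduce T->F. Stack=[( T] ptr=2 lookahead=* remaining=[* num ) / num + num $]
Step 5: shift *. Stack=[( T *] ptr=3 lookahead=num remaining=[num ) / num + num $]
Step 6: shift num. Stack=[( T * num] ptr=4 lookahead=) remaining=[) / num + num $]
Step 7: reduce F->num. Stack=[( T * F] ptr=4 lookahead=) remaining=[) / num + num $]
Step 8: reduce T->T * F. Stack=[( T] ptr=4 lookahead=) remaining=[) / num + num $]
Step 9: reduce E->T. Stack=[( E] ptr=4 lookahead=) remaining=[) / num + num $]
Step 10: shift ). Stack=[( E )] ptr=5 lookahead=/ remaining=[/ num + num $]
Step 11: reduce F->( E ). Stack=[F] ptr=5 lookahead=/ remaining=[/ num + num $]
Step 12: reduce T->F. Stack=[T] ptr=5 lookahead=/ remaining=[/ num + num $]
Step 13: shift /. Stack=[T /] ptr=6 lookahead=num remaining=[num + num $]
Step 14: shift num. Stack=[T / num] ptr=7 lookahead=+ remaining=[+ num $]
Step 15: reduce F->num. Stack=[T / F] ptr=7 lookahead=+ remaining=[+ num $]
Step 16: reduce T->T / F. Stack=[T] ptr=7 lookahead=+ remaining=[+ num $]
Step 17: reduce E->T. Stack=[E] ptr=7 lookahead=+ remaining=[+ num $]
Step 18: shift +. Stack=[E +] ptr=8 lookahead=num remaining=[num $]

Answer: E +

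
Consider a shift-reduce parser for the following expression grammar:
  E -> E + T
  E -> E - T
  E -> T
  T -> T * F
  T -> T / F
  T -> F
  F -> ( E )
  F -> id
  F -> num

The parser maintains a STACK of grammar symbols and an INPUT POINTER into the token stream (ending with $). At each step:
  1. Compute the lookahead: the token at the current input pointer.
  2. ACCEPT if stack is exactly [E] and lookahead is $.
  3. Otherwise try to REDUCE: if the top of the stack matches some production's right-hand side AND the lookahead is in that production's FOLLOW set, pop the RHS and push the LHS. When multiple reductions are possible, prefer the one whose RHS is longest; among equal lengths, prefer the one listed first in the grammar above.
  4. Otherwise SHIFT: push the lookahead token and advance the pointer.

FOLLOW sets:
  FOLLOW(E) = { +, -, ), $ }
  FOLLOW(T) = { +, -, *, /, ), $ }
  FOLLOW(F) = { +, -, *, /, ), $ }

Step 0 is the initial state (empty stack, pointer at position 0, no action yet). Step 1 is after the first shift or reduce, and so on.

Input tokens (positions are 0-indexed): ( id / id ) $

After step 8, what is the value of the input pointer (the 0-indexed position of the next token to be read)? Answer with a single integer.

Step 1: shift (. Stack=[(] ptr=1 lookahead=id remaining=[id / id ) $]
Step 2: shift id. Stack=[( id] ptr=2 lookahead=/ remaining=[/ id ) $]
Step 3: reduce F->id. Stack=[( F] ptr=2 lookahead=/ remaining=[/ id ) $]
Step 4: reduce T->F. Stack=[( T] ptr=2 lookahead=/ remaining=[/ id ) $]
Step 5: shift /. Stack=[( T /] ptr=3 lookahead=id remaining=[id ) $]
Step 6: shift id. Stack=[( T / id] ptr=4 lookahead=) remaining=[) $]
Step 7: reduce F->id. Stack=[( T / F] ptr=4 lookahead=) remaining=[) $]
Step 8: reduce T->T / F. Stack=[( T] ptr=4 lookahead=) remaining=[) $]

Answer: 4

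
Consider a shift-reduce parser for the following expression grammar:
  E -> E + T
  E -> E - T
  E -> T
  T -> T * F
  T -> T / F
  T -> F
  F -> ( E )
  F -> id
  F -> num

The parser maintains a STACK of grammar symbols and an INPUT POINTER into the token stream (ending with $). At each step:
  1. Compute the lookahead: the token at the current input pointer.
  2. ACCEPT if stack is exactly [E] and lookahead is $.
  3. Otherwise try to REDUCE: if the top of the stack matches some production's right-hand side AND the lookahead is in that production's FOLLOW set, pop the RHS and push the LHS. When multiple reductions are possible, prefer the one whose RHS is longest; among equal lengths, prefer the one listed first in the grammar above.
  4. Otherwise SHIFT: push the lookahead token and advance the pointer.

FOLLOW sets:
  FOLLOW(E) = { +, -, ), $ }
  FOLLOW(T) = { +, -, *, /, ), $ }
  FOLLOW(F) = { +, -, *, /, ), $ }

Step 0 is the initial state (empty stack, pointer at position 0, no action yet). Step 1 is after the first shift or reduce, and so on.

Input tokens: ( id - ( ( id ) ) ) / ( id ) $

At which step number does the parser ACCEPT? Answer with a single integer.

Step 1: shift (. Stack=[(] ptr=1 lookahead=id remaining=[id - ( ( id ) ) ) / ( id ) $]
Step 2: shift id. Stack=[( id] ptr=2 lookahead=- remaining=[- ( ( id ) ) ) / ( id ) $]
Step 3: reduce F->id. Stack=[( F] ptr=2 lookahead=- remaining=[- ( ( id ) ) ) / ( id ) $]
Step 4: reduce T->F. Stack=[( T] ptr=2 lookahead=- remaining=[- ( ( id ) ) ) / ( id ) $]
Step 5: reduce E->T. Stack=[( E] ptr=2 lookahead=- remaining=[- ( ( id ) ) ) / ( id ) $]
Step 6: shift -. Stack=[( E -] ptr=3 lookahead=( remaining=[( ( id ) ) ) / ( id ) $]
Step 7: shift (. Stack=[( E - (] ptr=4 lookahead=( remaining=[( id ) ) ) / ( id ) $]
Step 8: shift (. Stack=[( E - ( (] ptr=5 lookahead=id remaining=[id ) ) ) / ( id ) $]
Step 9: shift id. Stack=[( E - ( ( id] ptr=6 lookahead=) remaining=[) ) ) / ( id ) $]
Step 10: reduce F->id. Stack=[( E - ( ( F] ptr=6 lookahead=) remaining=[) ) ) / ( id ) $]
Step 11: reduce T->F. Stack=[( E - ( ( T] ptr=6 lookahead=) remaining=[) ) ) / ( id ) $]
Step 12: reduce E->T. Stack=[( E - ( ( E] ptr=6 lookahead=) remaining=[) ) ) / ( id ) $]
Step 13: shift ). Stack=[( E - ( ( E )] ptr=7 lookahead=) remaining=[) ) / ( id ) $]
Step 14: reduce F->( E ). Stack=[( E - ( F] ptr=7 lookahead=) remaining=[) ) / ( id ) $]
Step 15: reduce T->F. Stack=[( E - ( T] ptr=7 lookahead=) remaining=[) ) / ( id ) $]
Step 16: reduce E->T. Stack=[( E - ( E] ptr=7 lookahead=) remaining=[) ) / ( id ) $]
Step 17: shift ). Stack=[( E - ( E )] ptr=8 lookahead=) remaining=[) / ( id ) $]
Step 18: reduce F->( E ). Stack=[( E - F] ptr=8 lookahead=) remaining=[) / ( id ) $]
Step 19: reduce T->F. Stack=[( E - T] ptr=8 lookahead=) remaining=[) / ( id ) $]
Step 20: reduce E->E - T. Stack=[( E] ptr=8 lookahead=) remaining=[) / ( id ) $]
Step 21: shift ). Stack=[( E )] ptr=9 lookahead=/ remaining=[/ ( id ) $]
Step 22: reduce F->( E ). Stack=[F] ptr=9 lookahead=/ remaining=[/ ( id ) $]
Step 23: reduce T->F. Stack=[T] ptr=9 lookahead=/ remaining=[/ ( id ) $]
Step 24: shift /. Stack=[T /] ptr=10 lookahead=( remaining=[( id ) $]
Step 25: shift (. Stack=[T / (] ptr=11 lookahead=id remaining=[id ) $]
Step 26: shift id. Stack=[T / ( id] ptr=12 lookahead=) remaining=[) $]
Step 27: reduce F->id. Stack=[T / ( F] ptr=12 lookahead=) remaining=[) $]
Step 28: reduce T->F. Stack=[T / ( T] ptr=12 lookahead=) remaining=[) $]
Step 29: reduce E->T. Stack=[T / ( E] ptr=12 lookahead=) remaining=[) $]
Step 30: shift ). Stack=[T / ( E )] ptr=13 lookahead=$ remaining=[$]
Step 31: reduce F->( E ). Stack=[T / F] ptr=13 lookahead=$ remaining=[$]
Step 32: reduce T->T / F. Stack=[T] ptr=13 lookahead=$ remaining=[$]
Step 33: reduce E->T. Stack=[E] ptr=13 lookahead=$ remaining=[$]
Step 34: accept. Stack=[E] ptr=13 lookahead=$ remaining=[$]

Answer: 34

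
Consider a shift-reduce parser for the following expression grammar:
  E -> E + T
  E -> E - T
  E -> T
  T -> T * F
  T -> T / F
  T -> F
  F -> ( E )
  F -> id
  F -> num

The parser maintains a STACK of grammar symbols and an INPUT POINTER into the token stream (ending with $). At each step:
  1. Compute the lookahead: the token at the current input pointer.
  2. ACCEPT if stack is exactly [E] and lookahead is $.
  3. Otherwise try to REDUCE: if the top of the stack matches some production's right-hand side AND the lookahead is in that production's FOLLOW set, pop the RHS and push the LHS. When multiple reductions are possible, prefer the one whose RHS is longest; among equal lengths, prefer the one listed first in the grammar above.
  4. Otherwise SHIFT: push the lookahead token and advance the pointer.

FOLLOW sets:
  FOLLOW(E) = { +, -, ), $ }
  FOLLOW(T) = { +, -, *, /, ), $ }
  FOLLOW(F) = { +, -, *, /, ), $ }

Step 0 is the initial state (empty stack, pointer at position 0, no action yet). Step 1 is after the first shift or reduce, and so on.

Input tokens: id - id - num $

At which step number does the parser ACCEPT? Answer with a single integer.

Step 1: shift id. Stack=[id] ptr=1 lookahead=- remaining=[- id - num $]
Step 2: reduce F->id. Stack=[F] ptr=1 lookahead=- remaining=[- id - num $]
Step 3: reduce T->F. Stack=[T] ptr=1 lookahead=- remaining=[- id - num $]
Step 4: reduce E->T. Stack=[E] ptr=1 lookahead=- remaining=[- id - num $]
Step 5: shift -. Stack=[E -] ptr=2 lookahead=id remaining=[id - num $]
Step 6: shift id. Stack=[E - id] ptr=3 lookahead=- remaining=[- num $]
Step 7: reduce F->id. Stack=[E - F] ptr=3 lookahead=- remaining=[- num $]
Step 8: reduce T->F. Stack=[E - T] ptr=3 lookahead=- remaining=[- num $]
Step 9: reduce E->E - T. Stack=[E] ptr=3 lookahead=- remaining=[- num $]
Step 10: shift -. Stack=[E -] ptr=4 lookahead=num remaining=[num $]
Step 11: shift num. Stack=[E - num] ptr=5 lookahead=$ remaining=[$]
Step 12: reduce F->num. Stack=[E - F] ptr=5 lookahead=$ remaining=[$]
Step 13: reduce T->F. Stack=[E - T] ptr=5 lookahead=$ remaining=[$]
Step 14: reduce E->E - T. Stack=[E] ptr=5 lookahead=$ remaining=[$]
Step 15: accept. Stack=[E] ptr=5 lookahead=$ remaining=[$]

Answer: 15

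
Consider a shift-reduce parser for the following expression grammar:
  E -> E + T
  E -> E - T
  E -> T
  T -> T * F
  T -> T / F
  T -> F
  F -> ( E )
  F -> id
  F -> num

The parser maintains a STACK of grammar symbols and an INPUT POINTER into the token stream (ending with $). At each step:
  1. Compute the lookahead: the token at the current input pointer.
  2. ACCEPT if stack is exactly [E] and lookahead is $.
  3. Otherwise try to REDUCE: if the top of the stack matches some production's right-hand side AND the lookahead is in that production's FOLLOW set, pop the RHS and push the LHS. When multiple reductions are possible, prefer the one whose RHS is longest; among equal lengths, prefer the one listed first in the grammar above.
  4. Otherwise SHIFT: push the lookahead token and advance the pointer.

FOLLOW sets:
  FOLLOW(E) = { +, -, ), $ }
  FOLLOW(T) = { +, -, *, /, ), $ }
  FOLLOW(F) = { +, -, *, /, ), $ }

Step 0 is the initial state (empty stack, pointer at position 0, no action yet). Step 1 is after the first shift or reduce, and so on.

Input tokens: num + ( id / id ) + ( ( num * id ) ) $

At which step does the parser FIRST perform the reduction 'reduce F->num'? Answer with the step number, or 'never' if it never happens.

Step 1: shift num. Stack=[num] ptr=1 lookahead=+ remaining=[+ ( id / id ) + ( ( num * id ) ) $]
Step 2: reduce F->num. Stack=[F] ptr=1 lookahead=+ remaining=[+ ( id / id ) + ( ( num * id ) ) $]

Answer: 2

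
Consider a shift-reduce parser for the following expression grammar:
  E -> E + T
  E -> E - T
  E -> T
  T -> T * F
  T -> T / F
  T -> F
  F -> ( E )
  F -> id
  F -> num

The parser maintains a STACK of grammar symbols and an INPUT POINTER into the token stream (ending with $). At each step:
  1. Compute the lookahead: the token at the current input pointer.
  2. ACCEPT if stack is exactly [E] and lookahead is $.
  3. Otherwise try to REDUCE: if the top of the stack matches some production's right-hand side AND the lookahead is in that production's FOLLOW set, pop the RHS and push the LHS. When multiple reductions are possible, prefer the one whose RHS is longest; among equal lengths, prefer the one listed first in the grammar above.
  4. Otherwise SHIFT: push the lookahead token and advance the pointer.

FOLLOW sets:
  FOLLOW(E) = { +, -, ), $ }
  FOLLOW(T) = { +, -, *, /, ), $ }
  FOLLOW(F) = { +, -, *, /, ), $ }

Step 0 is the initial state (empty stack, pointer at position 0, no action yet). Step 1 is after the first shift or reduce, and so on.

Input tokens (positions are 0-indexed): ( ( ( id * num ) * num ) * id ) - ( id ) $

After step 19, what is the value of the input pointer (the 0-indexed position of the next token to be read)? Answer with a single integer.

Answer: 9

Derivation:
Step 1: shift (. Stack=[(] ptr=1 lookahead=( remaining=[( ( id * num ) * num ) * id ) - ( id ) $]
Step 2: shift (. Stack=[( (] ptr=2 lookahead=( remaining=[( id * num ) * num ) * id ) - ( id ) $]
Step 3: shift (. Stack=[( ( (] ptr=3 lookahead=id remaining=[id * num ) * num ) * id ) - ( id ) $]
Step 4: shift id. Stack=[( ( ( id] ptr=4 lookahead=* remaining=[* num ) * num ) * id ) - ( id ) $]
Step 5: reduce F->id. Stack=[( ( ( F] ptr=4 lookahead=* remaining=[* num ) * num ) * id ) - ( id ) $]
Step 6: reduce T->F. Stack=[( ( ( T] ptr=4 lookahead=* remaining=[* num ) * num ) * id ) - ( id ) $]
Step 7: shift *. Stack=[( ( ( T *] ptr=5 lookahead=num remaining=[num ) * num ) * id ) - ( id ) $]
Step 8: shift num. Stack=[( ( ( T * num] ptr=6 lookahead=) remaining=[) * num ) * id ) - ( id ) $]
Step 9: reduce F->num. Stack=[( ( ( T * F] ptr=6 lookahead=) remaining=[) * num ) * id ) - ( id ) $]
Step 10: reduce T->T * F. Stack=[( ( ( T] ptr=6 lookahead=) remaining=[) * num ) * id ) - ( id ) $]
Step 11: reduce E->T. Stack=[( ( ( E] ptr=6 lookahead=) remaining=[) * num ) * id ) - ( id ) $]
Step 12: shift ). Stack=[( ( ( E )] ptr=7 lookahead=* remaining=[* num ) * id ) - ( id ) $]
Step 13: reduce F->( E ). Stack=[( ( F] ptr=7 lookahead=* remaining=[* num ) * id ) - ( id ) $]
Step 14: reduce T->F. Stack=[( ( T] ptr=7 lookahead=* remaining=[* num ) * id ) - ( id ) $]
Step 15: shift *. Stack=[( ( T *] ptr=8 lookahead=num remaining=[num ) * id ) - ( id ) $]
Step 16: shift num. Stack=[( ( T * num] ptr=9 lookahead=) remaining=[) * id ) - ( id ) $]
Step 17: reduce F->num. Stack=[( ( T * F] ptr=9 lookahead=) remaining=[) * id ) - ( id ) $]
Step 18: reduce T->T * F. Stack=[( ( T] ptr=9 lookahead=) remaining=[) * id ) - ( id ) $]
Step 19: reduce E->T. Stack=[( ( E] ptr=9 lookahead=) remaining=[) * id ) - ( id ) $]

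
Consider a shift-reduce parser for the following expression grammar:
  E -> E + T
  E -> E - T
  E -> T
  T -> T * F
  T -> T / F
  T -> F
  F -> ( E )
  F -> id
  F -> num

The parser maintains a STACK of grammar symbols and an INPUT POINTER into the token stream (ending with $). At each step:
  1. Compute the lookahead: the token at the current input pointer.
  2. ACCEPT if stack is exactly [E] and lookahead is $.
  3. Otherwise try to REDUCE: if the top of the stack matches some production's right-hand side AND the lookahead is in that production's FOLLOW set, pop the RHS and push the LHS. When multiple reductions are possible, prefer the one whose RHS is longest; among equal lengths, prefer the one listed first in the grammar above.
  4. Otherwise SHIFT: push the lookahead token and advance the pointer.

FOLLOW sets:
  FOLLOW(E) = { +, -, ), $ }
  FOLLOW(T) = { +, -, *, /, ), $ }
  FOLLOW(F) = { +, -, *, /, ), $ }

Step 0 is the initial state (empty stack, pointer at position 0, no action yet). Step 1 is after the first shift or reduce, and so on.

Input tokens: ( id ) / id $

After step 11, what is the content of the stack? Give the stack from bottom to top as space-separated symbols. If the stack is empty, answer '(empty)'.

Answer: T / F

Derivation:
Step 1: shift (. Stack=[(] ptr=1 lookahead=id remaining=[id ) / id $]
Step 2: shift id. Stack=[( id] ptr=2 lookahead=) remaining=[) / id $]
Step 3: reduce F->id. Stack=[( F] ptr=2 lookahead=) remaining=[) / id $]
Step 4: reduce T->F. Stack=[( T] ptr=2 lookahead=) remaining=[) / id $]
Step 5: reduce E->T. Stack=[( E] ptr=2 lookahead=) remaining=[) / id $]
Step 6: shift ). Stack=[( E )] ptr=3 lookahead=/ remaining=[/ id $]
Step 7: reduce F->( E ). Stack=[F] ptr=3 lookahead=/ remaining=[/ id $]
Step 8: reduce T->F. Stack=[T] ptr=3 lookahead=/ remaining=[/ id $]
Step 9: shift /. Stack=[T /] ptr=4 lookahead=id remaining=[id $]
Step 10: shift id. Stack=[T / id] ptr=5 lookahead=$ remaining=[$]
Step 11: reduce F->id. Stack=[T / F] ptr=5 lookahead=$ remaining=[$]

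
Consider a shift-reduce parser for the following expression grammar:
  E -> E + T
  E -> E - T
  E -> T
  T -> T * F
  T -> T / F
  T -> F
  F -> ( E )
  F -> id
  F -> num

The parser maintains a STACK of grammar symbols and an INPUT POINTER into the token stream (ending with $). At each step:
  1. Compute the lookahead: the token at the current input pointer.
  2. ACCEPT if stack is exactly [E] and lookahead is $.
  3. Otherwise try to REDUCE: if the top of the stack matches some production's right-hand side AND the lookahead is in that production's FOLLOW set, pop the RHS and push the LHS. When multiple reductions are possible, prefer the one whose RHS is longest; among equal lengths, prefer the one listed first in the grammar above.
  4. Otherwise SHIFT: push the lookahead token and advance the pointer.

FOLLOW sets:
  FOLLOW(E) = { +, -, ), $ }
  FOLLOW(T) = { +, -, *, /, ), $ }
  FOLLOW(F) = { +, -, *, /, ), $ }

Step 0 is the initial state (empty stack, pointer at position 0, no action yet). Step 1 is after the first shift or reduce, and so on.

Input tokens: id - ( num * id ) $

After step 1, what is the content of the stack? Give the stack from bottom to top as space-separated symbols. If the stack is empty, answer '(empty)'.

Answer: id

Derivation:
Step 1: shift id. Stack=[id] ptr=1 lookahead=- remaining=[- ( num * id ) $]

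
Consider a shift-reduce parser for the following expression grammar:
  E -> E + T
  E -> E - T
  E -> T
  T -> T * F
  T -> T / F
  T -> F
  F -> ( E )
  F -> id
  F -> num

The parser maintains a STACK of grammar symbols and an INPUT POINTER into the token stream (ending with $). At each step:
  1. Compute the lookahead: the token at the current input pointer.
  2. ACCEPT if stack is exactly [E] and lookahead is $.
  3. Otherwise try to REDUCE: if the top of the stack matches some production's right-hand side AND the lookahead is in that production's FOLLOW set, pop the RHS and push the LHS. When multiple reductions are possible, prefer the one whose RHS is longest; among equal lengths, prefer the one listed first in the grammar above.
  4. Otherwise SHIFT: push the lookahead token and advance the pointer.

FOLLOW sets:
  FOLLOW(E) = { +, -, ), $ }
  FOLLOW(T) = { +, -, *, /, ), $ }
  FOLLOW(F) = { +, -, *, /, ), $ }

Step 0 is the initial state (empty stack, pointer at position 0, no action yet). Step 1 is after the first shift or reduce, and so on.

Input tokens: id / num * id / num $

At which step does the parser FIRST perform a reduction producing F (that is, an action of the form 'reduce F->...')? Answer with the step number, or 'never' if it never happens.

Step 1: shift id. Stack=[id] ptr=1 lookahead=/ remaining=[/ num * id / num $]
Step 2: reduce F->id. Stack=[F] ptr=1 lookahead=/ remaining=[/ num * id / num $]

Answer: 2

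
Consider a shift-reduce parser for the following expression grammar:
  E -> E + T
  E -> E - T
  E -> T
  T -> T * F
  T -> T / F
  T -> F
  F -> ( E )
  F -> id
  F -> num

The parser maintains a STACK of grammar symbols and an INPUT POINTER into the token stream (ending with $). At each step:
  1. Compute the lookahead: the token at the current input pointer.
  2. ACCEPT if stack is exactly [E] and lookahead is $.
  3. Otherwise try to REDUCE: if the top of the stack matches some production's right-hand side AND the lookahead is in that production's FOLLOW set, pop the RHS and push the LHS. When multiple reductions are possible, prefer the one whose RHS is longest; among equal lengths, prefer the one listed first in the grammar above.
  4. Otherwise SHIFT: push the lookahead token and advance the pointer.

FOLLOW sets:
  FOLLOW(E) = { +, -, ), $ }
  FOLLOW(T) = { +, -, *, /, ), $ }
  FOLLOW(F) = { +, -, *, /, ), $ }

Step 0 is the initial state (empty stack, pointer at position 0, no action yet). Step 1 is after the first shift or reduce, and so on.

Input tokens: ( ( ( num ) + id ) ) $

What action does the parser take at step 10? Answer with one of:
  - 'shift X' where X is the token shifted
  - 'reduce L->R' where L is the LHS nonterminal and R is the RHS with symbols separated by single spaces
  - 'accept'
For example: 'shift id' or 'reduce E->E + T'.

Step 1: shift (. Stack=[(] ptr=1 lookahead=( remaining=[( ( num ) + id ) ) $]
Step 2: shift (. Stack=[( (] ptr=2 lookahead=( remaining=[( num ) + id ) ) $]
Step 3: shift (. Stack=[( ( (] ptr=3 lookahead=num remaining=[num ) + id ) ) $]
Step 4: shift num. Stack=[( ( ( num] ptr=4 lookahead=) remaining=[) + id ) ) $]
Step 5: reduce F->num. Stack=[( ( ( F] ptr=4 lookahead=) remaining=[) + id ) ) $]
Step 6: reduce T->F. Stack=[( ( ( T] ptr=4 lookahead=) remaining=[) + id ) ) $]
Step 7: reduce E->T. Stack=[( ( ( E] ptr=4 lookahead=) remaining=[) + id ) ) $]
Step 8: shift ). Stack=[( ( ( E )] ptr=5 lookahead=+ remaining=[+ id ) ) $]
Step 9: reduce F->( E ). Stack=[( ( F] ptr=5 lookahead=+ remaining=[+ id ) ) $]
Step 10: reduce T->F. Stack=[( ( T] ptr=5 lookahead=+ remaining=[+ id ) ) $]

Answer: reduce T->F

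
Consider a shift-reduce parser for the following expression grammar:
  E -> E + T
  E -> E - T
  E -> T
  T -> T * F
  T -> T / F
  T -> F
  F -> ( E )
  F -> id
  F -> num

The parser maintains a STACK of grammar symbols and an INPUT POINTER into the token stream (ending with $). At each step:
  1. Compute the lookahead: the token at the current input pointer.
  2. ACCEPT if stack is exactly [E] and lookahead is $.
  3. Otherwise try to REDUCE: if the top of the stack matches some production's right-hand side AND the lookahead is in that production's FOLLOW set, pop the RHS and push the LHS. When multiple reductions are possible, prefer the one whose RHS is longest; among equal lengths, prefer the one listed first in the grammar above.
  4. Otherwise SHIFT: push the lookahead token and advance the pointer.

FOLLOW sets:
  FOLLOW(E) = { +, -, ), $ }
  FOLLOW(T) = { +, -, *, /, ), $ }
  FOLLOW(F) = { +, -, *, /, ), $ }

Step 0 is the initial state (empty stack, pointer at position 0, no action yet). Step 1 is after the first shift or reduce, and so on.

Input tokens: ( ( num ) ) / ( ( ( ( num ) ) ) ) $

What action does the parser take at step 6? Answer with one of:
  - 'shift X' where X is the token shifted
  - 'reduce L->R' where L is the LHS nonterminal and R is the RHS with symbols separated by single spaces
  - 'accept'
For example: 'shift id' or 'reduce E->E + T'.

Step 1: shift (. Stack=[(] ptr=1 lookahead=( remaining=[( num ) ) / ( ( ( ( num ) ) ) ) $]
Step 2: shift (. Stack=[( (] ptr=2 lookahead=num remaining=[num ) ) / ( ( ( ( num ) ) ) ) $]
Step 3: shift num. Stack=[( ( num] ptr=3 lookahead=) remaining=[) ) / ( ( ( ( num ) ) ) ) $]
Step 4: reduce F->num. Stack=[( ( F] ptr=3 lookahead=) remaining=[) ) / ( ( ( ( num ) ) ) ) $]
Step 5: reduce T->F. Stack=[( ( T] ptr=3 lookahead=) remaining=[) ) / ( ( ( ( num ) ) ) ) $]
Step 6: reduce E->T. Stack=[( ( E] ptr=3 lookahead=) remaining=[) ) / ( ( ( ( num ) ) ) ) $]

Answer: reduce E->T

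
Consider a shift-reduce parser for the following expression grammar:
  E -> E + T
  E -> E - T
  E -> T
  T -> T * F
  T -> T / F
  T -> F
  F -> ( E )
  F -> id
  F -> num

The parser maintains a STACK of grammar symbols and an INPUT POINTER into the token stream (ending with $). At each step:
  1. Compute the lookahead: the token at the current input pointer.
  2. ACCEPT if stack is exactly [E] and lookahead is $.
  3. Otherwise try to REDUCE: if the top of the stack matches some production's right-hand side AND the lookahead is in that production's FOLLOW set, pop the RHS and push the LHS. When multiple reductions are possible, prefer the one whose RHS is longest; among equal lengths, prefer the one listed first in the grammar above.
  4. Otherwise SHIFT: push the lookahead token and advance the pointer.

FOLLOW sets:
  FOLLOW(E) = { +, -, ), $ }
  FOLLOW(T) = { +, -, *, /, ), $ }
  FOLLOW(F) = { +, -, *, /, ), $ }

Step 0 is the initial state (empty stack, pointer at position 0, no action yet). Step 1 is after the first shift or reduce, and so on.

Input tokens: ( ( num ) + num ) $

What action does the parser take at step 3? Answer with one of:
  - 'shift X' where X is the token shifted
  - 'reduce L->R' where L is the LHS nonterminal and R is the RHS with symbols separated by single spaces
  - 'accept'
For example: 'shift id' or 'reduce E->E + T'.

Answer: shift num

Derivation:
Step 1: shift (. Stack=[(] ptr=1 lookahead=( remaining=[( num ) + num ) $]
Step 2: shift (. Stack=[( (] ptr=2 lookahead=num remaining=[num ) + num ) $]
Step 3: shift num. Stack=[( ( num] ptr=3 lookahead=) remaining=[) + num ) $]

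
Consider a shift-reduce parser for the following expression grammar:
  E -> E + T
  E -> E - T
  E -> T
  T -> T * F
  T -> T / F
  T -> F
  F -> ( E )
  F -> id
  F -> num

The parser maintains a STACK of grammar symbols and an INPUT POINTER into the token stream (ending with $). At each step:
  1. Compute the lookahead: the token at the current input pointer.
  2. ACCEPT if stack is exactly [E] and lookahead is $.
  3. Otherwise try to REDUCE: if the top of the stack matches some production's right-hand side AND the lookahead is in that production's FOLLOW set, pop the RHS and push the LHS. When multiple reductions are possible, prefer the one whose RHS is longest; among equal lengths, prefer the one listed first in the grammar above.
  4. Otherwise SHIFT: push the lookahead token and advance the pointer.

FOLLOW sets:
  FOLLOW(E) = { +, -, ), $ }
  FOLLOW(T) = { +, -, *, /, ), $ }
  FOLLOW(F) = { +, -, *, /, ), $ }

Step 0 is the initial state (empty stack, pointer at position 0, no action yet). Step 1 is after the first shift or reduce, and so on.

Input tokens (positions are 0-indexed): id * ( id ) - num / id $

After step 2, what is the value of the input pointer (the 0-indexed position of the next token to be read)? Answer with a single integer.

Step 1: shift id. Stack=[id] ptr=1 lookahead=* remaining=[* ( id ) - num / id $]
Step 2: reduce F->id. Stack=[F] ptr=1 lookahead=* remaining=[* ( id ) - num / id $]

Answer: 1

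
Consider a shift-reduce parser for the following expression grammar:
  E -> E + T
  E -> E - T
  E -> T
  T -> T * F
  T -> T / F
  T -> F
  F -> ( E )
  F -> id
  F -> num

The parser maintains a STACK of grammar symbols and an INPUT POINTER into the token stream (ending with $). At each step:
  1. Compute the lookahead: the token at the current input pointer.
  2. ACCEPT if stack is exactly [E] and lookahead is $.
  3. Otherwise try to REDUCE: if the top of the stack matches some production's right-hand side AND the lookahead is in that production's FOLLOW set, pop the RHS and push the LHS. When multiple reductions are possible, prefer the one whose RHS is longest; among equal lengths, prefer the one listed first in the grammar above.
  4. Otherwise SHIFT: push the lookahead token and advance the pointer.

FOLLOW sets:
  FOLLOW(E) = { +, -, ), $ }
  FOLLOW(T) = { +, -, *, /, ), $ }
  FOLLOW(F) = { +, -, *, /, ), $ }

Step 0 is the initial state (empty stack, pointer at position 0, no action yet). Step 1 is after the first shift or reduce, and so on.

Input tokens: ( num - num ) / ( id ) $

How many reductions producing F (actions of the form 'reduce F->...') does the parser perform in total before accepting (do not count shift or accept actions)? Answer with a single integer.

Answer: 5

Derivation:
Step 1: shift (. Stack=[(] ptr=1 lookahead=num remaining=[num - num ) / ( id ) $]
Step 2: shift num. Stack=[( num] ptr=2 lookahead=- remaining=[- num ) / ( id ) $]
Step 3: reduce F->num. Stack=[( F] ptr=2 lookahead=- remaining=[- num ) / ( id ) $]
Step 4: reduce T->F. Stack=[( T] ptr=2 lookahead=- remaining=[- num ) / ( id ) $]
Step 5: reduce E->T. Stack=[( E] ptr=2 lookahead=- remaining=[- num ) / ( id ) $]
Step 6: shift -. Stack=[( E -] ptr=3 lookahead=num remaining=[num ) / ( id ) $]
Step 7: shift num. Stack=[( E - num] ptr=4 lookahead=) remaining=[) / ( id ) $]
Step 8: reduce F->num. Stack=[( E - F] ptr=4 lookahead=) remaining=[) / ( id ) $]
Step 9: reduce T->F. Stack=[( E - T] ptr=4 lookahead=) remaining=[) / ( id ) $]
Step 10: reduce E->E - T. Stack=[( E] ptr=4 lookahead=) remaining=[) / ( id ) $]
Step 11: shift ). Stack=[( E )] ptr=5 lookahead=/ remaining=[/ ( id ) $]
Step 12: reduce F->( E ). Stack=[F] ptr=5 lookahead=/ remaining=[/ ( id ) $]
Step 13: reduce T->F. Stack=[T] ptr=5 lookahead=/ remaining=[/ ( id ) $]
Step 14: shift /. Stack=[T /] ptr=6 lookahead=( remaining=[( id ) $]
Step 15: shift (. Stack=[T / (] ptr=7 lookahead=id remaining=[id ) $]
Step 16: shift id. Stack=[T / ( id] ptr=8 lookahead=) remaining=[) $]
Step 17: reduce F->id. Stack=[T / ( F] ptr=8 lookahead=) remaining=[) $]
Step 18: reduce T->F. Stack=[T / ( T] ptr=8 lookahead=) remaining=[) $]
Step 19: reduce E->T. Stack=[T / ( E] ptr=8 lookahead=) remaining=[) $]
Step 20: shift ). Stack=[T / ( E )] ptr=9 lookahead=$ remaining=[$]
Step 21: reduce F->( E ). Stack=[T / F] ptr=9 lookahead=$ remaining=[$]
Step 22: reduce T->T / F. Stack=[T] ptr=9 lookahead=$ remaining=[$]
Step 23: reduce E->T. Stack=[E] ptr=9 lookahead=$ remaining=[$]
Step 24: accept. Stack=[E] ptr=9 lookahead=$ remaining=[$]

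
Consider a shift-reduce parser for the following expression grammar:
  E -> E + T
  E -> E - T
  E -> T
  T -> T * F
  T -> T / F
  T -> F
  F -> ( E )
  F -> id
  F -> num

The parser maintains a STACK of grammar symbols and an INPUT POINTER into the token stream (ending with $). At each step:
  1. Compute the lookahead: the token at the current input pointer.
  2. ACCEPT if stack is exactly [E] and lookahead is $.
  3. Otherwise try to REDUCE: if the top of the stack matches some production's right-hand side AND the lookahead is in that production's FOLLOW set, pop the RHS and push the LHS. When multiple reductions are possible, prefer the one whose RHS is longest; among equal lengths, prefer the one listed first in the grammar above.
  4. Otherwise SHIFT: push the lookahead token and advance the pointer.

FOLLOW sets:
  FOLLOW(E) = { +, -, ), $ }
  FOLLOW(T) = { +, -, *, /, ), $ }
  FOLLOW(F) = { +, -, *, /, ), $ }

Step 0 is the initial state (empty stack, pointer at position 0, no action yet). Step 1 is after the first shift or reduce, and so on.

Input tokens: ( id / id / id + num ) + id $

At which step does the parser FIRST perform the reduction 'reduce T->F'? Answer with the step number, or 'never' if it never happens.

Answer: 4

Derivation:
Step 1: shift (. Stack=[(] ptr=1 lookahead=id remaining=[id / id / id + num ) + id $]
Step 2: shift id. Stack=[( id] ptr=2 lookahead=/ remaining=[/ id / id + num ) + id $]
Step 3: reduce F->id. Stack=[( F] ptr=2 lookahead=/ remaining=[/ id / id + num ) + id $]
Step 4: reduce T->F. Stack=[( T] ptr=2 lookahead=/ remaining=[/ id / id + num ) + id $]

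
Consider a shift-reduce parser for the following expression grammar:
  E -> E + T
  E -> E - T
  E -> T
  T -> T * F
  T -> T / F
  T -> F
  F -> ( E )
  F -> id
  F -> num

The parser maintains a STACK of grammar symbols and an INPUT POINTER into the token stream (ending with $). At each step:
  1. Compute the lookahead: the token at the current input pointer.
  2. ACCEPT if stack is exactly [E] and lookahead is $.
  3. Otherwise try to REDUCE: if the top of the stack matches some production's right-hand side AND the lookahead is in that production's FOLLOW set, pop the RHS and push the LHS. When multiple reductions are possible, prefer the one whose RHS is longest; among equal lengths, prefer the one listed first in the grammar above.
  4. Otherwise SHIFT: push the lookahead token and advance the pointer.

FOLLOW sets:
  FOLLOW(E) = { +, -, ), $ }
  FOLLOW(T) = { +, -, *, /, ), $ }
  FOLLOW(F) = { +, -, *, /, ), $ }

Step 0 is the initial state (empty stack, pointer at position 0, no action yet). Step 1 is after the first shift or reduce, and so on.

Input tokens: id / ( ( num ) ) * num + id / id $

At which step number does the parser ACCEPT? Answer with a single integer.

Step 1: shift id. Stack=[id] ptr=1 lookahead=/ remaining=[/ ( ( num ) ) * num + id / id $]
Step 2: reduce F->id. Stack=[F] ptr=1 lookahead=/ remaining=[/ ( ( num ) ) * num + id / id $]
Step 3: reduce T->F. Stack=[T] ptr=1 lookahead=/ remaining=[/ ( ( num ) ) * num + id / id $]
Step 4: shift /. Stack=[T /] ptr=2 lookahead=( remaining=[( ( num ) ) * num + id / id $]
Step 5: shift (. Stack=[T / (] ptr=3 lookahead=( remaining=[( num ) ) * num + id / id $]
Step 6: shift (. Stack=[T / ( (] ptr=4 lookahead=num remaining=[num ) ) * num + id / id $]
Step 7: shift num. Stack=[T / ( ( num] ptr=5 lookahead=) remaining=[) ) * num + id / id $]
Step 8: reduce F->num. Stack=[T / ( ( F] ptr=5 lookahead=) remaining=[) ) * num + id / id $]
Step 9: reduce T->F. Stack=[T / ( ( T] ptr=5 lookahead=) remaining=[) ) * num + id / id $]
Step 10: reduce E->T. Stack=[T / ( ( E] ptr=5 lookahead=) remaining=[) ) * num + id / id $]
Step 11: shift ). Stack=[T / ( ( E )] ptr=6 lookahead=) remaining=[) * num + id / id $]
Step 12: reduce F->( E ). Stack=[T / ( F] ptr=6 lookahead=) remaining=[) * num + id / id $]
Step 13: reduce T->F. Stack=[T / ( T] ptr=6 lookahead=) remaining=[) * num + id / id $]
Step 14: reduce E->T. Stack=[T / ( E] ptr=6 lookahead=) remaining=[) * num + id / id $]
Step 15: shift ). Stack=[T / ( E )] ptr=7 lookahead=* remaining=[* num + id / id $]
Step 16: reduce F->( E ). Stack=[T / F] ptr=7 lookahead=* remaining=[* num + id / id $]
Step 17: reduce T->T / F. Stack=[T] ptr=7 lookahead=* remaining=[* num + id / id $]
Step 18: shift *. Stack=[T *] ptr=8 lookahead=num remaining=[num + id / id $]
Step 19: shift num. Stack=[T * num] ptr=9 lookahead=+ remaining=[+ id / id $]
Step 20: reduce F->num. Stack=[T * F] ptr=9 lookahead=+ remaining=[+ id / id $]
Step 21: reduce T->T * F. Stack=[T] ptr=9 lookahead=+ remaining=[+ id / id $]
Step 22: reduce E->T. Stack=[E] ptr=9 lookahead=+ remaining=[+ id / id $]
Step 23: shift +. Stack=[E +] ptr=10 lookahead=id remaining=[id / id $]
Step 24: shift id. Stack=[E + id] ptr=11 lookahead=/ remaining=[/ id $]
Step 25: reduce F->id. Stack=[E + F] ptr=11 lookahead=/ remaining=[/ id $]
Step 26: reduce T->F. Stack=[E + T] ptr=11 lookahead=/ remaining=[/ id $]
Step 27: shift /. Stack=[E + T /] ptr=12 lookahead=id remaining=[id $]
Step 28: shift id. Stack=[E + T / id] ptr=13 lookahead=$ remaining=[$]
Step 29: reduce F->id. Stack=[E + T / F] ptr=13 lookahead=$ remaining=[$]
Step 30: reduce T->T / F. Stack=[E + T] ptr=13 lookahead=$ remaining=[$]
Step 31: reduce E->E + T. Stack=[E] ptr=13 lookahead=$ remaining=[$]
Step 32: accept. Stack=[E] ptr=13 lookahead=$ remaining=[$]

Answer: 32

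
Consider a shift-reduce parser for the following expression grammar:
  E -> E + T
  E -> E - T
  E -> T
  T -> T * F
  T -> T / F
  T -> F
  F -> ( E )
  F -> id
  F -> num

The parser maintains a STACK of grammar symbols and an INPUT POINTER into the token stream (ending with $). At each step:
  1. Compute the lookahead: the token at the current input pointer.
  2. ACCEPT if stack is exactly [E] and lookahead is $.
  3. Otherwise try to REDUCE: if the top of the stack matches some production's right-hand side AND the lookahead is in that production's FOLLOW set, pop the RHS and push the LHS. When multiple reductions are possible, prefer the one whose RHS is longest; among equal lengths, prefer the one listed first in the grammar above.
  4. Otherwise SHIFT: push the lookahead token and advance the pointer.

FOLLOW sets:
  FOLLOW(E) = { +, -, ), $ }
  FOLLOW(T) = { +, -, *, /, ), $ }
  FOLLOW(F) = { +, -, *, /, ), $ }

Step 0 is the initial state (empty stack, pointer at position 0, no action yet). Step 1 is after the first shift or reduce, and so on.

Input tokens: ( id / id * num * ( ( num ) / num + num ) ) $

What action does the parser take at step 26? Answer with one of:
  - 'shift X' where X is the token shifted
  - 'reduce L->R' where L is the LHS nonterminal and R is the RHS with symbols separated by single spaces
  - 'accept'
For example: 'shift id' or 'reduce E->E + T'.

Answer: reduce T->T / F

Derivation:
Step 1: shift (. Stack=[(] ptr=1 lookahead=id remaining=[id / id * num * ( ( num ) / num + num ) ) $]
Step 2: shift id. Stack=[( id] ptr=2 lookahead=/ remaining=[/ id * num * ( ( num ) / num + num ) ) $]
Step 3: reduce F->id. Stack=[( F] ptr=2 lookahead=/ remaining=[/ id * num * ( ( num ) / num + num ) ) $]
Step 4: reduce T->F. Stack=[( T] ptr=2 lookahead=/ remaining=[/ id * num * ( ( num ) / num + num ) ) $]
Step 5: shift /. Stack=[( T /] ptr=3 lookahead=id remaining=[id * num * ( ( num ) / num + num ) ) $]
Step 6: shift id. Stack=[( T / id] ptr=4 lookahead=* remaining=[* num * ( ( num ) / num + num ) ) $]
Step 7: reduce F->id. Stack=[( T / F] ptr=4 lookahead=* remaining=[* num * ( ( num ) / num + num ) ) $]
Step 8: reduce T->T / F. Stack=[( T] ptr=4 lookahead=* remaining=[* num * ( ( num ) / num + num ) ) $]
Step 9: shift *. Stack=[( T *] ptr=5 lookahead=num remaining=[num * ( ( num ) / num + num ) ) $]
Step 10: shift num. Stack=[( T * num] ptr=6 lookahead=* remaining=[* ( ( num ) / num + num ) ) $]
Step 11: reduce F->num. Stack=[( T * F] ptr=6 lookahead=* remaining=[* ( ( num ) / num + num ) ) $]
Step 12: reduce T->T * F. Stack=[( T] ptr=6 lookahead=* remaining=[* ( ( num ) / num + num ) ) $]
Step 13: shift *. Stack=[( T *] ptr=7 lookahead=( remaining=[( ( num ) / num + num ) ) $]
Step 14: shift (. Stack=[( T * (] ptr=8 lookahead=( remaining=[( num ) / num + num ) ) $]
Step 15: shift (. Stack=[( T * ( (] ptr=9 lookahead=num remaining=[num ) / num + num ) ) $]
Step 16: shift num. Stack=[( T * ( ( num] ptr=10 lookahead=) remaining=[) / num + num ) ) $]
Step 17: reduce F->num. Stack=[( T * ( ( F] ptr=10 lookahead=) remaining=[) / num + num ) ) $]
Step 18: reduce T->F. Stack=[( T * ( ( T] ptr=10 lookahead=) remaining=[) / num + num ) ) $]
Step 19: reduce E->T. Stack=[( T * ( ( E] ptr=10 lookahead=) remaining=[) / num + num ) ) $]
Step 20: shift ). Stack=[( T * ( ( E )] ptr=11 lookahead=/ remaining=[/ num + num ) ) $]
Step 21: reduce F->( E ). Stack=[( T * ( F] ptr=11 lookahead=/ remaining=[/ num + num ) ) $]
Step 22: reduce T->F. Stack=[( T * ( T] ptr=11 lookahead=/ remaining=[/ num + num ) ) $]
Step 23: shift /. Stack=[( T * ( T /] ptr=12 lookahead=num remaining=[num + num ) ) $]
Step 24: shift num. Stack=[( T * ( T / num] ptr=13 lookahead=+ remaining=[+ num ) ) $]
Step 25: reduce F->num. Stack=[( T * ( T / F] ptr=13 lookahead=+ remaining=[+ num ) ) $]
Step 26: reduce T->T / F. Stack=[( T * ( T] ptr=13 lookahead=+ remaining=[+ num ) ) $]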